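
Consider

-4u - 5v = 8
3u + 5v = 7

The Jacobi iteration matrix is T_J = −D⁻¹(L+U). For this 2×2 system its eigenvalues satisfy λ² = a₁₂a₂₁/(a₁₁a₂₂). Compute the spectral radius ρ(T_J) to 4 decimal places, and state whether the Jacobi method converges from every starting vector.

a₁₂a₂₁/(a₁₁a₂₂) = (-5)·(3) / ((-4)·(5)) = 0.750000
ρ = √|0.750000| = √0.750000 = 0.8660
ρ < 1, so Jacobi converges

0.8660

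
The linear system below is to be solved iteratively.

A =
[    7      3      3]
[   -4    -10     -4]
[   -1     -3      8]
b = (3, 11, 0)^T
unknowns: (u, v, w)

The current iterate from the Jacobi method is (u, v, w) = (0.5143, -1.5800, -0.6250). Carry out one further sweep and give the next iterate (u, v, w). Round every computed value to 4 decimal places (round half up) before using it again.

(1.3736, -1.0557, -0.5282)

One sweep:
  u = (3 - (3)·-1.5800 - (3)·-0.6250) / (7) = 1.3736
  v = (11 - (-4)·0.5143 - (-4)·-0.6250) / (-10) = -1.0557
  w = (0 - (-1)·0.5143 - (-3)·-1.5800) / (8) = -0.5282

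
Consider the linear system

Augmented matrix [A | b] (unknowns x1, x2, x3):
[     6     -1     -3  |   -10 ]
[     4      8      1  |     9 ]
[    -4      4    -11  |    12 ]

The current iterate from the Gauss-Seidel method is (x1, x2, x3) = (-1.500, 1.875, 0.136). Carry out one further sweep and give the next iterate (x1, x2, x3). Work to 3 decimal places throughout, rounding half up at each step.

(-1.286, 1.751, 0.013)

One sweep:
  x1 = (-10 - (-1)·1.875 - (-3)·0.136) / (6) = -1.286
  x2 = (9 - (4)·-1.286 - (1)·0.136) / (8) = 1.751
  x3 = (12 - (-4)·-1.286 - (4)·1.751) / (-11) = 0.013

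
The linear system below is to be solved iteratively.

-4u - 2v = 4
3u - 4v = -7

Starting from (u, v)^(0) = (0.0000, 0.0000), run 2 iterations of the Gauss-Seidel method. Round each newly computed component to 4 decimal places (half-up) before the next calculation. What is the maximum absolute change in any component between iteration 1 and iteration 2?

Iteration 1:
  u = (4 - (-2)·0.0000) / (-4) = -1.0000
  v = (-7 - (3)·-1.0000) / (-4) = 1.0000
Iteration 2:
  u = (4 - (-2)·1.0000) / (-4) = -1.5000
  v = (-7 - (3)·-1.5000) / (-4) = 0.6250
Change: (-0.5000, -0.3750) → max |·| = 0.5000

0.5000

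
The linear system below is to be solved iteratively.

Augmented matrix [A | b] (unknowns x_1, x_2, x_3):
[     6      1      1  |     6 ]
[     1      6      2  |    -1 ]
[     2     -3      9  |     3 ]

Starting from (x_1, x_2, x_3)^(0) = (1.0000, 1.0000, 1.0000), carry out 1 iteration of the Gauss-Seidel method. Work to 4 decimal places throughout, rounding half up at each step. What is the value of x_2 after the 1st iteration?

Iteration 1:
  x_1 = (6 - (1)·1.0000 - (1)·1.0000) / (6) = 0.6667
  x_2 = (-1 - (1)·0.6667 - (2)·1.0000) / (6) = -0.6111
  x_3 = (3 - (2)·0.6667 - (-3)·-0.6111) / (9) = -0.0185

-0.6111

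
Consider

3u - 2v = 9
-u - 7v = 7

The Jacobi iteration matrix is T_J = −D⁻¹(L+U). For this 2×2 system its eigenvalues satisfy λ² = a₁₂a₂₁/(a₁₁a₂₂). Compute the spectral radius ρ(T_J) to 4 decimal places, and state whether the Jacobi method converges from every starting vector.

0.3086

a₁₂a₂₁/(a₁₁a₂₂) = (-2)·(-1) / ((3)·(-7)) = -0.095238
ρ = √|-0.095238| = √0.095238 = 0.3086
ρ < 1, so Jacobi converges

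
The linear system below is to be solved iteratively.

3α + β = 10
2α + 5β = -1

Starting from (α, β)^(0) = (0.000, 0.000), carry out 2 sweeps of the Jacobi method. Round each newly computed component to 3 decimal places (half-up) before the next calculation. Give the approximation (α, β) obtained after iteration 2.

Iteration 1:
  α = (10 - (1)·0.000) / (3) = 3.333
  β = (-1 - (2)·0.000) / (5) = -0.200
Iteration 2:
  α = (10 - (1)·-0.200) / (3) = 3.400
  β = (-1 - (2)·3.333) / (5) = -1.533

(3.400, -1.533)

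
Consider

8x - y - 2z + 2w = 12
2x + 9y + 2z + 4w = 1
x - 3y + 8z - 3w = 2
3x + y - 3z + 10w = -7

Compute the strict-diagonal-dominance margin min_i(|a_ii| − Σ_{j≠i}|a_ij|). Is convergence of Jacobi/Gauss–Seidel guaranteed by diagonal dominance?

row 1: |8| − (1+2+2) = 3
row 2: |9| − (2+2+4) = 1
row 3: |8| − (1+3+3) = 1
row 4: |10| − (3+1+3) = 3
minimum over rows = 1 → strictly diagonally dominant (convergence guaranteed)

1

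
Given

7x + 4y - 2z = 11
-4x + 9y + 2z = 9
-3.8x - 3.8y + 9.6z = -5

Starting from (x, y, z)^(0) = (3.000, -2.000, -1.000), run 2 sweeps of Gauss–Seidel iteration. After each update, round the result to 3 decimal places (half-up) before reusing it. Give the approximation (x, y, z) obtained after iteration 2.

Iteration 1:
  x = (11 - (4)·-2.000 - (-2)·-1.000) / (7) = 2.429
  y = (9 - (-4)·2.429 - (2)·-1.000) / (9) = 2.302
  z = (-5 - (-3.8)·2.429 - (-3.8)·2.302) / (9.6) = 1.352
Iteration 2:
  x = (11 - (4)·2.302 - (-2)·1.352) / (7) = 0.642
  y = (9 - (-4)·0.642 - (2)·1.352) / (9) = 0.985
  z = (-5 - (-3.8)·0.642 - (-3.8)·0.985) / (9.6) = 0.123

(0.642, 0.985, 0.123)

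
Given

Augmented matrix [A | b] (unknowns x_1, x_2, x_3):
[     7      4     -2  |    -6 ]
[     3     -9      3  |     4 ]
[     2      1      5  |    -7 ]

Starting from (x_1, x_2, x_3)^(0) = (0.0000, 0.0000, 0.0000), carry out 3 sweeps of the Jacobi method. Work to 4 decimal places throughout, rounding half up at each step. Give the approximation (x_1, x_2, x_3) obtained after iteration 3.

Iteration 1:
  x_1 = (-6 - (4)·0.0000 - (-2)·0.0000) / (7) = -0.8571
  x_2 = (4 - (3)·0.0000 - (3)·0.0000) / (-9) = -0.4444
  x_3 = (-7 - (2)·0.0000 - (1)·0.0000) / (5) = -1.4000
Iteration 2:
  x_1 = (-6 - (4)·-0.4444 - (-2)·-1.4000) / (7) = -1.0032
  x_2 = (4 - (3)·-0.8571 - (3)·-1.4000) / (-9) = -1.1968
  x_3 = (-7 - (2)·-0.8571 - (1)·-0.4444) / (5) = -0.9683
Iteration 3:
  x_1 = (-6 - (4)·-1.1968 - (-2)·-0.9683) / (7) = -0.4499
  x_2 = (4 - (3)·-1.0032 - (3)·-0.9683) / (-9) = -1.1016
  x_3 = (-7 - (2)·-1.0032 - (1)·-1.1968) / (5) = -0.7594

(-0.4499, -1.1016, -0.7594)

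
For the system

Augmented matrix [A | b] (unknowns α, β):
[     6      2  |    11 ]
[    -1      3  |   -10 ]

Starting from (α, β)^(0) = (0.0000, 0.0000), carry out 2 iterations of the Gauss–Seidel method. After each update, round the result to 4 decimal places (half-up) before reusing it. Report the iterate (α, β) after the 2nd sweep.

(2.7407, -2.4198)

Iteration 1:
  α = (11 - (2)·0.0000) / (6) = 1.8333
  β = (-10 - (-1)·1.8333) / (3) = -2.7222
Iteration 2:
  α = (11 - (2)·-2.7222) / (6) = 2.7407
  β = (-10 - (-1)·2.7407) / (3) = -2.4198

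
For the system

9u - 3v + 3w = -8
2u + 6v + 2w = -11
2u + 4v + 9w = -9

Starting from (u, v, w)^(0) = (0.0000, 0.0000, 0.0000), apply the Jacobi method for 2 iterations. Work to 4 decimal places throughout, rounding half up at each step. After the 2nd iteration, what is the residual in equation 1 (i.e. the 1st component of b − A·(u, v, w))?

-1.1477

Iteration 1:
  u = (-8 - (-3)·0.0000 - (3)·0.0000) / (9) = -0.8889
  v = (-11 - (2)·0.0000 - (2)·0.0000) / (6) = -1.8333
  w = (-9 - (2)·0.0000 - (4)·0.0000) / (9) = -1.0000
Iteration 2:
  u = (-8 - (-3)·-1.8333 - (3)·-1.0000) / (9) = -1.1667
  v = (-11 - (2)·-0.8889 - (2)·-1.0000) / (6) = -1.2037
  w = (-9 - (2)·-0.8889 - (4)·-1.8333) / (9) = 0.0123
Residual b − A·x = (-1.1477, -1.4690, -1.9625)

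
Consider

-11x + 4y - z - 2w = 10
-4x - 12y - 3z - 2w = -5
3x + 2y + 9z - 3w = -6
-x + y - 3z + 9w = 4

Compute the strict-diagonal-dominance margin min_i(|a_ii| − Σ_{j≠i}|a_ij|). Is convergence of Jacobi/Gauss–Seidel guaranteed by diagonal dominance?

1

row 1: |-11| − (4+1+2) = 4
row 2: |-12| − (4+3+2) = 3
row 3: |9| − (3+2+3) = 1
row 4: |9| − (1+1+3) = 4
minimum over rows = 1 → strictly diagonally dominant (convergence guaranteed)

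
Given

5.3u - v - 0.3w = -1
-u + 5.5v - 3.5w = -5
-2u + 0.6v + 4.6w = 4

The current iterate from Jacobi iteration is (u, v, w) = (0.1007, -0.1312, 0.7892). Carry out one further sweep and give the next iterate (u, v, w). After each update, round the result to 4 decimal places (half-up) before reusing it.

(-0.1688, -0.3886, 0.9305)

One sweep:
  u = (-1 - (-1)·-0.1312 - (-0.3)·0.7892) / (5.3) = -0.1688
  v = (-5 - (-1)·0.1007 - (-3.5)·0.7892) / (5.5) = -0.3886
  w = (4 - (-2)·0.1007 - (0.6)·-0.1312) / (4.6) = 0.9305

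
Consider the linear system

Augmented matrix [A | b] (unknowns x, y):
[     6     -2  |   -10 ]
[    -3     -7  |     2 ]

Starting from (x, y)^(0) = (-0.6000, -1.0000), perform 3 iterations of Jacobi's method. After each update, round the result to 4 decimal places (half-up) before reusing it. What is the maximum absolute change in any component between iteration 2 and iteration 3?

Iteration 1:
  x = (-10 - (-2)·-1.0000) / (6) = -2.0000
  y = (2 - (-3)·-0.6000) / (-7) = -0.0286
Iteration 2:
  x = (-10 - (-2)·-0.0286) / (6) = -1.6762
  y = (2 - (-3)·-2.0000) / (-7) = 0.5714
Iteration 3:
  x = (-10 - (-2)·0.5714) / (6) = -1.4762
  y = (2 - (-3)·-1.6762) / (-7) = 0.4327
Change: (0.2000, -0.1387) → max |·| = 0.2000

0.2000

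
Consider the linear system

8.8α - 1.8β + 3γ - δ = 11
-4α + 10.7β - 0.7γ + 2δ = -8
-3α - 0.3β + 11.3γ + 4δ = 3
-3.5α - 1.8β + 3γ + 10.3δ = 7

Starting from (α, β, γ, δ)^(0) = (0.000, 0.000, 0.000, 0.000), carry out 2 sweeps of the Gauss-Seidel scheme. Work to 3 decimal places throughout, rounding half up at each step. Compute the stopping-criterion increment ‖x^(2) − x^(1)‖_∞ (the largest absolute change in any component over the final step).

0.360

Iteration 1:
  α = (11 - (-1.8)·0.000 - (3)·0.000 - (-1)·0.000) / (8.8) = 1.250
  β = (-8 - (-4)·1.250 - (-0.7)·0.000 - (2)·0.000) / (10.7) = -0.280
  γ = (3 - (-3)·1.250 - (-0.3)·-0.280 - (4)·0.000) / (11.3) = 0.590
  δ = (7 - (-3.5)·1.250 - (-1.8)·-0.280 - (3)·0.590) / (10.3) = 0.884
Iteration 2:
  α = (11 - (-1.8)·-0.280 - (3)·0.590 - (-1)·0.884) / (8.8) = 1.092
  β = (-8 - (-4)·1.092 - (-0.7)·0.590 - (2)·0.884) / (10.7) = -0.466
  γ = (3 - (-3)·1.092 - (-0.3)·-0.466 - (4)·0.884) / (11.3) = 0.230
  δ = (7 - (-3.5)·1.092 - (-1.8)·-0.466 - (3)·0.230) / (10.3) = 0.902
Change: (-0.158, -0.186, -0.360, 0.018) → max |·| = 0.360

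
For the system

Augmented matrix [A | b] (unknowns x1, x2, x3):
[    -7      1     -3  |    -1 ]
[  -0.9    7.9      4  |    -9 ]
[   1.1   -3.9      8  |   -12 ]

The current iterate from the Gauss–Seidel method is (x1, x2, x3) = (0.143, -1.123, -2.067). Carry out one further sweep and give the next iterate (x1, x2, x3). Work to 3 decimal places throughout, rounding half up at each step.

(0.868, 0.006, -1.616)

One sweep:
  x1 = (-1 - (1)·-1.123 - (-3)·-2.067) / (-7) = 0.868
  x2 = (-9 - (-0.9)·0.868 - (4)·-2.067) / (7.9) = 0.006
  x3 = (-12 - (1.1)·0.868 - (-3.9)·0.006) / (8) = -1.616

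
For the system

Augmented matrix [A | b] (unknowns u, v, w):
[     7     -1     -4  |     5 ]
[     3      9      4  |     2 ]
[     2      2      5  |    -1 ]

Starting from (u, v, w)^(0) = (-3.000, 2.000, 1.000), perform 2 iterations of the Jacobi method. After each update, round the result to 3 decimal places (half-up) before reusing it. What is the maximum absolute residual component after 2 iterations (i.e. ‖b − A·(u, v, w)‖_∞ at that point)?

7.250

Iteration 1:
  u = (5 - (-1)·2.000 - (-4)·1.000) / (7) = 1.571
  v = (2 - (3)·-3.000 - (4)·1.000) / (9) = 0.778
  w = (-1 - (2)·-3.000 - (2)·2.000) / (5) = 0.200
Iteration 2:
  u = (5 - (-1)·0.778 - (-4)·0.200) / (7) = 0.940
  v = (2 - (3)·1.571 - (4)·0.200) / (9) = -0.390
  w = (-1 - (2)·1.571 - (2)·0.778) / (5) = -1.140
Residual b − A·x = (-6.530, 7.250, 3.600); ∞-norm = 7.250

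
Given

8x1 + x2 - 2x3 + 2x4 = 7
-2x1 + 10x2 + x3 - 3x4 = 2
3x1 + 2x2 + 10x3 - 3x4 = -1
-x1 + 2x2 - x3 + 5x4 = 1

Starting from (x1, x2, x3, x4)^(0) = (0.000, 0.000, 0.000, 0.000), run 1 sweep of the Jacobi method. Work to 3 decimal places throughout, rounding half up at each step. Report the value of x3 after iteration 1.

-0.100

Iteration 1:
  x1 = (7 - (1)·0.000 - (-2)·0.000 - (2)·0.000) / (8) = 0.875
  x2 = (2 - (-2)·0.000 - (1)·0.000 - (-3)·0.000) / (10) = 0.200
  x3 = (-1 - (3)·0.000 - (2)·0.000 - (-3)·0.000) / (10) = -0.100
  x4 = (1 - (-1)·0.000 - (2)·0.000 - (-1)·0.000) / (5) = 0.200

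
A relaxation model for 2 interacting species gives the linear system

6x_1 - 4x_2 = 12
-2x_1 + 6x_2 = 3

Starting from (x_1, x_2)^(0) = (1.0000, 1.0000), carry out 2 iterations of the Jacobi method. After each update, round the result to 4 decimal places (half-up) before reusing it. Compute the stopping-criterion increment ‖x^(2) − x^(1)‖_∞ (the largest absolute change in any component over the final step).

Iteration 1:
  x_1 = (12 - (-4)·1.0000) / (6) = 2.6667
  x_2 = (3 - (-2)·1.0000) / (6) = 0.8333
Iteration 2:
  x_1 = (12 - (-4)·0.8333) / (6) = 2.5555
  x_2 = (3 - (-2)·2.6667) / (6) = 1.3889
Change: (-0.1112, 0.5556) → max |·| = 0.5556

0.5556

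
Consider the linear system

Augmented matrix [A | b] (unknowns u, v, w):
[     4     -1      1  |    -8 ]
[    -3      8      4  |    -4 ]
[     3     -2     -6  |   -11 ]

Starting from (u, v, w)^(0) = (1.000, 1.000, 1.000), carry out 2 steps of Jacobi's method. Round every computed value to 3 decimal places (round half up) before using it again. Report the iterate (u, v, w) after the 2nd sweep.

(-2.656, -2.250, 1.042)

Iteration 1:
  u = (-8 - (-1)·1.000 - (1)·1.000) / (4) = -2.000
  v = (-4 - (-3)·1.000 - (4)·1.000) / (8) = -0.625
  w = (-11 - (3)·1.000 - (-2)·1.000) / (-6) = 2.000
Iteration 2:
  u = (-8 - (-1)·-0.625 - (1)·2.000) / (4) = -2.656
  v = (-4 - (-3)·-2.000 - (4)·2.000) / (8) = -2.250
  w = (-11 - (3)·-2.000 - (-2)·-0.625) / (-6) = 1.042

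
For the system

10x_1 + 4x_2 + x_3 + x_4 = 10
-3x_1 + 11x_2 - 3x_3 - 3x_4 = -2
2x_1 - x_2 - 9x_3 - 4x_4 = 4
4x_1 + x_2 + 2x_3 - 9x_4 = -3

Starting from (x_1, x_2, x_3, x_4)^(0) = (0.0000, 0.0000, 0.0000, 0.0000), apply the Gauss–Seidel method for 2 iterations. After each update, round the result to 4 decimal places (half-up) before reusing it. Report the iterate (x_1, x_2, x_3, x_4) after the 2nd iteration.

Iteration 1:
  x_1 = (10 - (4)·0.0000 - (1)·0.0000 - (1)·0.0000) / (10) = 1.0000
  x_2 = (-2 - (-3)·1.0000 - (-3)·0.0000 - (-3)·0.0000) / (11) = 0.0909
  x_3 = (4 - (2)·1.0000 - (-1)·0.0909 - (-4)·0.0000) / (-9) = -0.2323
  x_4 = (-3 - (4)·1.0000 - (1)·0.0909 - (2)·-0.2323) / (-9) = 0.7363
Iteration 2:
  x_1 = (10 - (4)·0.0909 - (1)·-0.2323 - (1)·0.7363) / (10) = 0.9132
  x_2 = (-2 - (-3)·0.9132 - (-3)·-0.2323 - (-3)·0.7363) / (11) = 0.2047
  x_3 = (4 - (2)·0.9132 - (-1)·0.2047 - (-4)·0.7363) / (-9) = -0.5915
  x_4 = (-3 - (4)·0.9132 - (1)·0.2047 - (2)·-0.5915) / (-9) = 0.6305

(0.9132, 0.2047, -0.5915, 0.6305)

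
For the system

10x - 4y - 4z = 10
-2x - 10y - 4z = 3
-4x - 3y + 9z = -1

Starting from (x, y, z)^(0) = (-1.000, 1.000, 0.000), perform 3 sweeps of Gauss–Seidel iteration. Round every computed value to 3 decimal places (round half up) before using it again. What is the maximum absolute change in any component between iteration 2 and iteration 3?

Iteration 1:
  x = (10 - (-4)·1.000 - (-4)·0.000) / (10) = 1.400
  y = (3 - (-2)·1.400 - (-4)·0.000) / (-10) = -0.580
  z = (-1 - (-4)·1.400 - (-3)·-0.580) / (9) = 0.318
Iteration 2:
  x = (10 - (-4)·-0.580 - (-4)·0.318) / (10) = 0.895
  y = (3 - (-2)·0.895 - (-4)·0.318) / (-10) = -0.606
  z = (-1 - (-4)·0.895 - (-3)·-0.606) / (9) = 0.085
Iteration 3:
  x = (10 - (-4)·-0.606 - (-4)·0.085) / (10) = 0.792
  y = (3 - (-2)·0.792 - (-4)·0.085) / (-10) = -0.492
  z = (-1 - (-4)·0.792 - (-3)·-0.492) / (9) = 0.077
Change: (-0.103, 0.114, -0.008) → max |·| = 0.114

0.114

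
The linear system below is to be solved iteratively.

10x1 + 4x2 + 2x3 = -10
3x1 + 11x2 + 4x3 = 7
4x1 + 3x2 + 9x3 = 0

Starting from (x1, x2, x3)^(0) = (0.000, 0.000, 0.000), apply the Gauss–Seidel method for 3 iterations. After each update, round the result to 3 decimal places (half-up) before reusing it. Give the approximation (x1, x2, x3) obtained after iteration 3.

Iteration 1:
  x1 = (-10 - (4)·0.000 - (2)·0.000) / (10) = -1.000
  x2 = (7 - (3)·-1.000 - (4)·0.000) / (11) = 0.909
  x3 = (0 - (4)·-1.000 - (3)·0.909) / (9) = 0.141
Iteration 2:
  x1 = (-10 - (4)·0.909 - (2)·0.141) / (10) = -1.392
  x2 = (7 - (3)·-1.392 - (4)·0.141) / (11) = 0.965
  x3 = (0 - (4)·-1.392 - (3)·0.965) / (9) = 0.297
Iteration 3:
  x1 = (-10 - (4)·0.965 - (2)·0.297) / (10) = -1.445
  x2 = (7 - (3)·-1.445 - (4)·0.297) / (11) = 0.922
  x3 = (0 - (4)·-1.445 - (3)·0.922) / (9) = 0.335

(-1.445, 0.922, 0.335)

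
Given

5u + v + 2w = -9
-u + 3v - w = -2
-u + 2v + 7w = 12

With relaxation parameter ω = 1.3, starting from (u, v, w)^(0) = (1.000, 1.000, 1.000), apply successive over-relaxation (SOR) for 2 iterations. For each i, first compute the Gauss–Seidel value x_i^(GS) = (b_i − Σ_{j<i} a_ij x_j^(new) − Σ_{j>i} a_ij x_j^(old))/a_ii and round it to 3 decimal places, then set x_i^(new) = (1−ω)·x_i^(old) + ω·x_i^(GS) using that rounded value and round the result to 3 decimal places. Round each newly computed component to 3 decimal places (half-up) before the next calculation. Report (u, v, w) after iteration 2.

(-1.839, -0.082, 1.282)

Iteration 1:
  u: GS value = (-9 - (1)·1.000 - (2)·1.000) / (5) = -2.400;  u ← (1−ω)·1.000 + ω·-2.400 = -3.420
  v: GS value = (-2 - (-1)·-3.420 - (-1)·1.000) / (3) = -1.473;  v ← (1−ω)·1.000 + ω·-1.473 = -2.215
  w: GS value = (12 - (-1)·-3.420 - (2)·-2.215) / (7) = 1.859;  w ← (1−ω)·1.000 + ω·1.859 = 2.117
Iteration 2:
  u: GS value = (-9 - (1)·-2.215 - (2)·2.117) / (5) = -2.204;  u ← (1−ω)·-3.420 + ω·-2.204 = -1.839
  v: GS value = (-2 - (-1)·-1.839 - (-1)·2.117) / (3) = -0.574;  v ← (1−ω)·-2.215 + ω·-0.574 = -0.082
  w: GS value = (12 - (-1)·-1.839 - (2)·-0.082) / (7) = 1.475;  w ← (1−ω)·2.117 + ω·1.475 = 1.282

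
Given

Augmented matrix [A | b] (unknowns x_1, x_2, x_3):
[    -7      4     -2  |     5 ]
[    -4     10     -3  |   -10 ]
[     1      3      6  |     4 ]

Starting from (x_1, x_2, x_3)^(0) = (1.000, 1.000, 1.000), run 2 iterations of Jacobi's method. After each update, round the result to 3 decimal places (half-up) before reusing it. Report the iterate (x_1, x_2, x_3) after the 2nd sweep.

(-0.886, -1.172, 0.888)

Iteration 1:
  x_1 = (5 - (4)·1.000 - (-2)·1.000) / (-7) = -0.429
  x_2 = (-10 - (-4)·1.000 - (-3)·1.000) / (10) = -0.300
  x_3 = (4 - (1)·1.000 - (3)·1.000) / (6) = 0.000
Iteration 2:
  x_1 = (5 - (4)·-0.300 - (-2)·0.000) / (-7) = -0.886
  x_2 = (-10 - (-4)·-0.429 - (-3)·0.000) / (10) = -1.172
  x_3 = (4 - (1)·-0.429 - (3)·-0.300) / (6) = 0.888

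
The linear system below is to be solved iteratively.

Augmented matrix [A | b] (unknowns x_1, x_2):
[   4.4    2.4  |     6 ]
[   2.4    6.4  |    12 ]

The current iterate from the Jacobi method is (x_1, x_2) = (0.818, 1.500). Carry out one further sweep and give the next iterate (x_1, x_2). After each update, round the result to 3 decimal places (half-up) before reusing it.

One sweep:
  x_1 = (6 - (2.4)·1.500) / (4.4) = 0.545
  x_2 = (12 - (2.4)·0.818) / (6.4) = 1.568

(0.545, 1.568)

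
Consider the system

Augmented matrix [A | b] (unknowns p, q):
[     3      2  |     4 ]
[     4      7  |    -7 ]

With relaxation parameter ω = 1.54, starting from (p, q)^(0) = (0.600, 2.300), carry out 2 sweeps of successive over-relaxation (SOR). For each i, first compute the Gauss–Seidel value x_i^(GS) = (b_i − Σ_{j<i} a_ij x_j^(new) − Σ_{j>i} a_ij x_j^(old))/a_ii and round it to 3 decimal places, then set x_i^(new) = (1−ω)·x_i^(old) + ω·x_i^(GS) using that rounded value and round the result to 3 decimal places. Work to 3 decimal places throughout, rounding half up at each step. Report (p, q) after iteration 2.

(4.679, -4.456)

Iteration 1:
  p: GS value = (4 - (2)·2.300) / (3) = -0.200;  p ← (1−ω)·0.600 + ω·-0.200 = -0.632
  q: GS value = (-7 - (4)·-0.632) / (7) = -0.639;  q ← (1−ω)·2.300 + ω·-0.639 = -2.226
Iteration 2:
  p: GS value = (4 - (2)·-2.226) / (3) = 2.817;  p ← (1−ω)·-0.632 + ω·2.817 = 4.679
  q: GS value = (-7 - (4)·4.679) / (7) = -3.674;  q ← (1−ω)·-2.226 + ω·-3.674 = -4.456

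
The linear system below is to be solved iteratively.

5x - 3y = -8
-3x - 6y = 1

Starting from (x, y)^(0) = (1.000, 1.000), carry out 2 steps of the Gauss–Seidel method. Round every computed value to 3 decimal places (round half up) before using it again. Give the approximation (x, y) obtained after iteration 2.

(-1.400, 0.533)

Iteration 1:
  x = (-8 - (-3)·1.000) / (5) = -1.000
  y = (1 - (-3)·-1.000) / (-6) = 0.333
Iteration 2:
  x = (-8 - (-3)·0.333) / (5) = -1.400
  y = (1 - (-3)·-1.400) / (-6) = 0.533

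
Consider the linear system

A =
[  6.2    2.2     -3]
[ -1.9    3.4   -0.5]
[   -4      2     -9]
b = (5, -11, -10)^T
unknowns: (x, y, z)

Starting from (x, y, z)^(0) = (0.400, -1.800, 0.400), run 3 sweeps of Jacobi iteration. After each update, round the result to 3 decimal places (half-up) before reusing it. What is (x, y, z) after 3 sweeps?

Iteration 1:
  x = (5 - (2.2)·-1.800 - (-3)·0.400) / (6.2) = 1.639
  y = (-11 - (-1.9)·0.400 - (-0.5)·0.400) / (3.4) = -2.953
  z = (-10 - (-4)·0.400 - (2)·-1.800) / (-9) = 0.533
Iteration 2:
  x = (5 - (2.2)·-2.953 - (-3)·0.533) / (6.2) = 2.112
  y = (-11 - (-1.9)·1.639 - (-0.5)·0.533) / (3.4) = -2.241
  z = (-10 - (-4)·1.639 - (2)·-2.953) / (-9) = -0.274
Iteration 3:
  x = (5 - (2.2)·-2.241 - (-3)·-0.274) / (6.2) = 1.469
  y = (-11 - (-1.9)·2.112 - (-0.5)·-0.274) / (3.4) = -2.095
  z = (-10 - (-4)·2.112 - (2)·-2.241) / (-9) = -0.326

(1.469, -2.095, -0.326)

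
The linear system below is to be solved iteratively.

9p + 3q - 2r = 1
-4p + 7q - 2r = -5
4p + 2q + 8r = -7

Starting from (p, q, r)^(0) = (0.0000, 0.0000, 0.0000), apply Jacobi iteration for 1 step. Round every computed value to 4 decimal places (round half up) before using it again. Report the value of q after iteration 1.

-0.7143

Iteration 1:
  p = (1 - (3)·0.0000 - (-2)·0.0000) / (9) = 0.1111
  q = (-5 - (-4)·0.0000 - (-2)·0.0000) / (7) = -0.7143
  r = (-7 - (4)·0.0000 - (2)·0.0000) / (8) = -0.8750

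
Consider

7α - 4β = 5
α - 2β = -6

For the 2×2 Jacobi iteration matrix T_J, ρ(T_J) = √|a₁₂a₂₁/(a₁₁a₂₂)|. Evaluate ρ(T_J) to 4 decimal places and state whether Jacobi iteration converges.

0.5345

a₁₂a₂₁/(a₁₁a₂₂) = (-4)·(1) / ((7)·(-2)) = 0.285714
ρ = √|0.285714| = √0.285714 = 0.5345
ρ < 1, so Jacobi converges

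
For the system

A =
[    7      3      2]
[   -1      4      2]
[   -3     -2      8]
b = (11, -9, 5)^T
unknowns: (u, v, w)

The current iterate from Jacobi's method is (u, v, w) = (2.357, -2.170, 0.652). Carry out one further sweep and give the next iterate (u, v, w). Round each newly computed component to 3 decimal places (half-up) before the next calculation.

(2.315, -1.987, 0.966)

One sweep:
  u = (11 - (3)·-2.170 - (2)·0.652) / (7) = 2.315
  v = (-9 - (-1)·2.357 - (2)·0.652) / (4) = -1.987
  w = (5 - (-3)·2.357 - (-2)·-2.170) / (8) = 0.966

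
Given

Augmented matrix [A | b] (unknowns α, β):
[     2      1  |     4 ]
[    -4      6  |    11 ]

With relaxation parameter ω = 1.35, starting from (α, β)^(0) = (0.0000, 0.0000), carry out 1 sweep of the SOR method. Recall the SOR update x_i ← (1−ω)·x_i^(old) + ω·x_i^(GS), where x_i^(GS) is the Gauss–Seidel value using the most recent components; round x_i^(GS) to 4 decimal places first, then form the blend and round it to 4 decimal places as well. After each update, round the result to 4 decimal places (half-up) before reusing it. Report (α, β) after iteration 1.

Iteration 1:
  α: GS value = (4 - (1)·0.0000) / (2) = 2.0000;  α ← (1−ω)·0.0000 + ω·2.0000 = 2.7000
  β: GS value = (11 - (-4)·2.7000) / (6) = 3.6333;  β ← (1−ω)·0.0000 + ω·3.6333 = 4.9050

(2.7000, 4.9050)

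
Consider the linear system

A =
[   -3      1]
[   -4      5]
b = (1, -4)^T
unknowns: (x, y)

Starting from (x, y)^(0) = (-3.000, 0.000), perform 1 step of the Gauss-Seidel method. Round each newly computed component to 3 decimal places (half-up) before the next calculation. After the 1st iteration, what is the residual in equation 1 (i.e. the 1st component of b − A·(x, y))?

Iteration 1:
  x = (1 - (1)·0.000) / (-3) = -0.333
  y = (-4 - (-4)·-0.333) / (5) = -1.066
Residual b − A·x = (1.067, -0.002)

1.067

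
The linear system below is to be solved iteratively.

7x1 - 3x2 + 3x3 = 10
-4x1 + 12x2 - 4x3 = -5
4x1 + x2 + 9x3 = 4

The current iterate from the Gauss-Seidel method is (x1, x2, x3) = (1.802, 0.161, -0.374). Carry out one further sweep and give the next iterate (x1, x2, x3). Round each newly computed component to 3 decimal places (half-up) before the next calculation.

One sweep:
  x1 = (10 - (-3)·0.161 - (3)·-0.374) / (7) = 1.658
  x2 = (-5 - (-4)·1.658 - (-4)·-0.374) / (12) = 0.011
  x3 = (4 - (4)·1.658 - (1)·0.011) / (9) = -0.294

(1.658, 0.011, -0.294)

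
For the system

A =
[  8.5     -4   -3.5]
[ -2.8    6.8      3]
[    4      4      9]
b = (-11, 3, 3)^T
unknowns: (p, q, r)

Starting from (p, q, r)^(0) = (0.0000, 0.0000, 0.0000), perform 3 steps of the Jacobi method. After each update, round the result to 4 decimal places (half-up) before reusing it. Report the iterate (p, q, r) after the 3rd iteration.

Iteration 1:
  p = (-11 - (-4)·0.0000 - (-3.5)·0.0000) / (8.5) = -1.2941
  q = (3 - (-2.8)·0.0000 - (3)·0.0000) / (6.8) = 0.4412
  r = (3 - (4)·0.0000 - (4)·0.0000) / (9) = 0.3333
Iteration 2:
  p = (-11 - (-4)·0.4412 - (-3.5)·0.3333) / (8.5) = -0.9493
  q = (3 - (-2.8)·-1.2941 - (3)·0.3333) / (6.8) = -0.2387
  r = (3 - (4)·-1.2941 - (4)·0.4412) / (9) = 0.7124
Iteration 3:
  p = (-11 - (-4)·-0.2387 - (-3.5)·0.7124) / (8.5) = -1.1131
  q = (3 - (-2.8)·-0.9493 - (3)·0.7124) / (6.8) = -0.2640
  r = (3 - (4)·-0.9493 - (4)·-0.2387) / (9) = 0.8613

(-1.1131, -0.2640, 0.8613)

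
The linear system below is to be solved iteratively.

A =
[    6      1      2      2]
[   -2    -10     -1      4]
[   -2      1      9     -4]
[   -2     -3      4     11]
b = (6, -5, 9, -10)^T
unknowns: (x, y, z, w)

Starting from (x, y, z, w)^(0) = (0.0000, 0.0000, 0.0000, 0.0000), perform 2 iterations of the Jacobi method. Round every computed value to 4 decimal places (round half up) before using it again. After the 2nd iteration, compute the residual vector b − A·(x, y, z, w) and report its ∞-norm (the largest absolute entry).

1.2689

Iteration 1:
  x = (6 - (1)·0.0000 - (2)·0.0000 - (2)·0.0000) / (6) = 1.0000
  y = (-5 - (-2)·0.0000 - (-1)·0.0000 - (4)·0.0000) / (-10) = 0.5000
  z = (9 - (-2)·0.0000 - (1)·0.0000 - (-4)·0.0000) / (9) = 1.0000
  w = (-10 - (-2)·0.0000 - (-3)·0.0000 - (4)·0.0000) / (11) = -0.9091
Iteration 2:
  x = (6 - (1)·0.5000 - (2)·1.0000 - (2)·-0.9091) / (6) = 0.8864
  y = (-5 - (-2)·1.0000 - (-1)·1.0000 - (4)·-0.9091) / (-10) = -0.1636
  z = (9 - (-2)·1.0000 - (1)·0.5000 - (-4)·-0.9091) / (9) = 0.7626
  w = (-10 - (-2)·1.0000 - (-3)·0.5000 - (4)·1.0000) / (11) = -0.9545
Residual b − A·x = (1.2290, -0.2826, 0.2550, -1.2689); ∞-norm = 1.2689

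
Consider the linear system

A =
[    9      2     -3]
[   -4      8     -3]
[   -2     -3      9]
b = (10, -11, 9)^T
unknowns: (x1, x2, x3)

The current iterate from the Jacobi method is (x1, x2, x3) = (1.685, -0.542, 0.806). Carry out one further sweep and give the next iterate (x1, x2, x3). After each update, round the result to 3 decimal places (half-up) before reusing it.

One sweep:
  x1 = (10 - (2)·-0.542 - (-3)·0.806) / (9) = 1.500
  x2 = (-11 - (-4)·1.685 - (-3)·0.806) / (8) = -0.230
  x3 = (9 - (-2)·1.685 - (-3)·-0.542) / (9) = 1.194

(1.500, -0.230, 1.194)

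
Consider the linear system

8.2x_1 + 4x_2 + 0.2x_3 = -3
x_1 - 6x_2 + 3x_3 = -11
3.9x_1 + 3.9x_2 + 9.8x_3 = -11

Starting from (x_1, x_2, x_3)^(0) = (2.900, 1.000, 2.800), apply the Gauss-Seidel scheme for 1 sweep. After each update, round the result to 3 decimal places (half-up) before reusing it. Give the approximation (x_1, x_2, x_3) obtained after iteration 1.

Iteration 1:
  x_1 = (-3 - (4)·1.000 - (0.2)·2.800) / (8.2) = -0.922
  x_2 = (-11 - (1)·-0.922 - (3)·2.800) / (-6) = 3.080
  x_3 = (-11 - (3.9)·-0.922 - (3.9)·3.080) / (9.8) = -1.981

(-0.922, 3.080, -1.981)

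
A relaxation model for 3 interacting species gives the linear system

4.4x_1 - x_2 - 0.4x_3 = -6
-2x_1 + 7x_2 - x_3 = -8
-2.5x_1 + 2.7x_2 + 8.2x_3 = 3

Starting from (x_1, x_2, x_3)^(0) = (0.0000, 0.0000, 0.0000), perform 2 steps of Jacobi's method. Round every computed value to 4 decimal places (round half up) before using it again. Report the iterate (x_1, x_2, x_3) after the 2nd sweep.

Iteration 1:
  x_1 = (-6 - (-1)·0.0000 - (-0.4)·0.0000) / (4.4) = -1.3636
  x_2 = (-8 - (-2)·0.0000 - (-1)·0.0000) / (7) = -1.1429
  x_3 = (3 - (-2.5)·0.0000 - (2.7)·0.0000) / (8.2) = 0.3659
Iteration 2:
  x_1 = (-6 - (-1)·-1.1429 - (-0.4)·0.3659) / (4.4) = -1.5901
  x_2 = (-8 - (-2)·-1.3636 - (-1)·0.3659) / (7) = -1.4802
  x_3 = (3 - (-2.5)·-1.3636 - (2.7)·-1.1429) / (8.2) = 0.3264

(-1.5901, -1.4802, 0.3264)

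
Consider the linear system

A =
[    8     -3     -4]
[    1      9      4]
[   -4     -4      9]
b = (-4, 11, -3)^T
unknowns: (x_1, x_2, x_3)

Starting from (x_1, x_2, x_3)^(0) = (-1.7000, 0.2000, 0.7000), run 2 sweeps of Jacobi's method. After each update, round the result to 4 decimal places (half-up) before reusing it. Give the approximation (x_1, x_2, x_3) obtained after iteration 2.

Iteration 1:
  x_1 = (-4 - (-3)·0.2000 - (-4)·0.7000) / (8) = -0.0750
  x_2 = (11 - (1)·-1.7000 - (4)·0.7000) / (9) = 1.1000
  x_3 = (-3 - (-4)·-1.7000 - (-4)·0.2000) / (9) = -1.0000
Iteration 2:
  x_1 = (-4 - (-3)·1.1000 - (-4)·-1.0000) / (8) = -0.5875
  x_2 = (11 - (1)·-0.0750 - (4)·-1.0000) / (9) = 1.6750
  x_3 = (-3 - (-4)·-0.0750 - (-4)·1.1000) / (9) = 0.1222

(-0.5875, 1.6750, 0.1222)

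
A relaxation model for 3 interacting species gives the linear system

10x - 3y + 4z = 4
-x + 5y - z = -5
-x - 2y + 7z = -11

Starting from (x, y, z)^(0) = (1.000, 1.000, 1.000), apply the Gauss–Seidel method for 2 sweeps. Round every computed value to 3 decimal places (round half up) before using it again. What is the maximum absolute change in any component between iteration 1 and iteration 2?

Iteration 1:
  x = (4 - (-3)·1.000 - (4)·1.000) / (10) = 0.300
  y = (-5 - (-1)·0.300 - (-1)·1.000) / (5) = -0.740
  z = (-11 - (-1)·0.300 - (-2)·-0.740) / (7) = -1.740
Iteration 2:
  x = (4 - (-3)·-0.740 - (4)·-1.740) / (10) = 0.874
  y = (-5 - (-1)·0.874 - (-1)·-1.740) / (5) = -1.173
  z = (-11 - (-1)·0.874 - (-2)·-1.173) / (7) = -1.782
Change: (0.574, -0.433, -0.042) → max |·| = 0.574

0.574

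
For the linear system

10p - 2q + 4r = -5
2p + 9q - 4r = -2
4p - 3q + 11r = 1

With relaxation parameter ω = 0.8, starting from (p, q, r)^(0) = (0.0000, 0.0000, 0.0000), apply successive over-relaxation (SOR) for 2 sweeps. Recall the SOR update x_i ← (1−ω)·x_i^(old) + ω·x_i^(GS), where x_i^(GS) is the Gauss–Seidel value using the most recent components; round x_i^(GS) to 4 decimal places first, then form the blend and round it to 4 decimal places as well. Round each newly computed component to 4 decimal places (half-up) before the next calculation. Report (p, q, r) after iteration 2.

(-0.5501, -0.0424, 0.2567)

Iteration 1:
  p: GS value = (-5 - (-2)·0.0000 - (4)·0.0000) / (10) = -0.5000;  p ← (1−ω)·0.0000 + ω·-0.5000 = -0.4000
  q: GS value = (-2 - (2)·-0.4000 - (-4)·0.0000) / (9) = -0.1333;  q ← (1−ω)·0.0000 + ω·-0.1333 = -0.1066
  r: GS value = (1 - (4)·-0.4000 - (-3)·-0.1066) / (11) = 0.2073;  r ← (1−ω)·0.0000 + ω·0.2073 = 0.1658
Iteration 2:
  p: GS value = (-5 - (-2)·-0.1066 - (4)·0.1658) / (10) = -0.5876;  p ← (1−ω)·-0.4000 + ω·-0.5876 = -0.5501
  q: GS value = (-2 - (2)·-0.5501 - (-4)·0.1658) / (9) = -0.0263;  q ← (1−ω)·-0.1066 + ω·-0.0263 = -0.0424
  r: GS value = (1 - (4)·-0.5501 - (-3)·-0.0424) / (11) = 0.2794;  r ← (1−ω)·0.1658 + ω·0.2794 = 0.2567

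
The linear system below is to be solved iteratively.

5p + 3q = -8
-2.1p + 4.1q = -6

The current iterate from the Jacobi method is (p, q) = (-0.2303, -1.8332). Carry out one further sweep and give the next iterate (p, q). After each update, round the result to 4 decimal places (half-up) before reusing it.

One sweep:
  p = (-8 - (3)·-1.8332) / (5) = -0.5001
  q = (-6 - (-2.1)·-0.2303) / (4.1) = -1.5814

(-0.5001, -1.5814)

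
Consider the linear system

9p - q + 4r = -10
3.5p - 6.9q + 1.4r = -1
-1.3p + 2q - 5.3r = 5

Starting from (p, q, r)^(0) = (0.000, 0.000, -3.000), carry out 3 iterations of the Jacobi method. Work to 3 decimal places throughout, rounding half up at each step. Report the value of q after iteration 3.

-0.470

Iteration 1:
  p = (-10 - (-1)·0.000 - (4)·-3.000) / (9) = 0.222
  q = (-1 - (3.5)·0.000 - (1.4)·-3.000) / (-6.9) = -0.464
  r = (5 - (-1.3)·0.000 - (2)·0.000) / (-5.3) = -0.943
Iteration 2:
  p = (-10 - (-1)·-0.464 - (4)·-0.943) / (9) = -0.744
  q = (-1 - (3.5)·0.222 - (1.4)·-0.943) / (-6.9) = 0.066
  r = (5 - (-1.3)·0.222 - (2)·-0.464) / (-5.3) = -1.173
Iteration 3:
  p = (-10 - (-1)·0.066 - (4)·-1.173) / (9) = -0.582
  q = (-1 - (3.5)·-0.744 - (1.4)·-1.173) / (-6.9) = -0.470
  r = (5 - (-1.3)·-0.744 - (2)·0.066) / (-5.3) = -0.736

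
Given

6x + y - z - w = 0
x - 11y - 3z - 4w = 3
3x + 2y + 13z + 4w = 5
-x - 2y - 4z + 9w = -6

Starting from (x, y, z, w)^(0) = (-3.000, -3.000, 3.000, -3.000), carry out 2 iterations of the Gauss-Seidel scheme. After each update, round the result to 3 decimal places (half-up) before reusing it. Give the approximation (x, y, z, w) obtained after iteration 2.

(0.178, -0.553, 0.451, -0.569)

Iteration 1:
  x = (0 - (1)·-3.000 - (-1)·3.000 - (-1)·-3.000) / (6) = 0.500
  y = (3 - (1)·0.500 - (-3)·3.000 - (-4)·-3.000) / (-11) = 0.045
  z = (5 - (3)·0.500 - (2)·0.045 - (4)·-3.000) / (13) = 1.185
  w = (-6 - (-1)·0.500 - (-2)·0.045 - (-4)·1.185) / (9) = -0.074
Iteration 2:
  x = (0 - (1)·0.045 - (-1)·1.185 - (-1)·-0.074) / (6) = 0.178
  y = (3 - (1)·0.178 - (-3)·1.185 - (-4)·-0.074) / (-11) = -0.553
  z = (5 - (3)·0.178 - (2)·-0.553 - (4)·-0.074) / (13) = 0.451
  w = (-6 - (-1)·0.178 - (-2)·-0.553 - (-4)·0.451) / (9) = -0.569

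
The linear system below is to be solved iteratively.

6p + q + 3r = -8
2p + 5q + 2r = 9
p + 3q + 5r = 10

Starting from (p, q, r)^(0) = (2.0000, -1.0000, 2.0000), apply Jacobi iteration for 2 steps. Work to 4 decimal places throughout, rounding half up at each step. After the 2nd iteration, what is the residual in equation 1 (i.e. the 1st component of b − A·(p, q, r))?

Iteration 1:
  p = (-8 - (1)·-1.0000 - (3)·2.0000) / (6) = -2.1667
  q = (9 - (2)·2.0000 - (2)·2.0000) / (5) = 0.2000
  r = (10 - (1)·2.0000 - (3)·-1.0000) / (5) = 2.2000
Iteration 2:
  p = (-8 - (1)·0.2000 - (3)·2.2000) / (6) = -2.4667
  q = (9 - (2)·-2.1667 - (2)·2.2000) / (5) = 1.7867
  r = (10 - (1)·-2.1667 - (3)·0.2000) / (5) = 2.3133
Residual b − A·x = (-1.9264, 0.3733, -4.4599)

-1.9264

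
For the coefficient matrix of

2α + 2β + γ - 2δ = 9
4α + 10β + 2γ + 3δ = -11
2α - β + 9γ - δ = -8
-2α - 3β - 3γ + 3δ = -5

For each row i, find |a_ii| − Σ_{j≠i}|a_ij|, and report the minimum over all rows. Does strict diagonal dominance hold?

row 1: |2| − (2+1+2) = -3
row 2: |10| − (4+2+3) = 1
row 3: |9| − (2+1+1) = 5
row 4: |3| − (2+3+3) = -5
minimum over rows = -5 → not strictly diagonally dominant

-5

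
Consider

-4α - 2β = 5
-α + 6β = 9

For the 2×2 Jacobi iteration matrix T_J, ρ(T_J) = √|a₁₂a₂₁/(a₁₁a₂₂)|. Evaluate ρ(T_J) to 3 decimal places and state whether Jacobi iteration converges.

a₁₂a₂₁/(a₁₁a₂₂) = (-2)·(-1) / ((-4)·(6)) = -0.083333
ρ = √|-0.083333| = √0.083333 = 0.289
ρ < 1, so Jacobi converges

0.289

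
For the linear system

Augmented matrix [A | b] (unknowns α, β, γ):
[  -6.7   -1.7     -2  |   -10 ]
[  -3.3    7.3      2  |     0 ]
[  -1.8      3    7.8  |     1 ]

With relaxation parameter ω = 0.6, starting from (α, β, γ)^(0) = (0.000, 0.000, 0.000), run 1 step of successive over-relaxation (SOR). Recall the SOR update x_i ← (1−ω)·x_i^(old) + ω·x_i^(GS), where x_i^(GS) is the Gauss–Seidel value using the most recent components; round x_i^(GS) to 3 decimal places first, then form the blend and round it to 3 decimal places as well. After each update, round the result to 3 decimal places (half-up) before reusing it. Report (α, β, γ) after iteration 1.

(0.896, 0.243, 0.145)

Iteration 1:
  α: GS value = (-10 - (-1.7)·0.000 - (-2)·0.000) / (-6.7) = 1.493;  α ← (1−ω)·0.000 + ω·1.493 = 0.896
  β: GS value = (0 - (-3.3)·0.896 - (2)·0.000) / (7.3) = 0.405;  β ← (1−ω)·0.000 + ω·0.405 = 0.243
  γ: GS value = (1 - (-1.8)·0.896 - (3)·0.243) / (7.8) = 0.242;  γ ← (1−ω)·0.000 + ω·0.242 = 0.145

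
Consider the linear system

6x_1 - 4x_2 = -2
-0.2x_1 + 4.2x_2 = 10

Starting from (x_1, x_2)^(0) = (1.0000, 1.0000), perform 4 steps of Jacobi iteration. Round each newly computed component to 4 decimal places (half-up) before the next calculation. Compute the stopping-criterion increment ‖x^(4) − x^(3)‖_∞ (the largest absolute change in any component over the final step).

Iteration 1:
  x_1 = (-2 - (-4)·1.0000) / (6) = 0.3333
  x_2 = (10 - (-0.2)·1.0000) / (4.2) = 2.4286
Iteration 2:
  x_1 = (-2 - (-4)·2.4286) / (6) = 1.2857
  x_2 = (10 - (-0.2)·0.3333) / (4.2) = 2.3968
Iteration 3:
  x_1 = (-2 - (-4)·2.3968) / (6) = 1.2645
  x_2 = (10 - (-0.2)·1.2857) / (4.2) = 2.4422
Iteration 4:
  x_1 = (-2 - (-4)·2.4422) / (6) = 1.2948
  x_2 = (10 - (-0.2)·1.2645) / (4.2) = 2.4412
Change: (0.0303, -0.0010) → max |·| = 0.0303

0.0303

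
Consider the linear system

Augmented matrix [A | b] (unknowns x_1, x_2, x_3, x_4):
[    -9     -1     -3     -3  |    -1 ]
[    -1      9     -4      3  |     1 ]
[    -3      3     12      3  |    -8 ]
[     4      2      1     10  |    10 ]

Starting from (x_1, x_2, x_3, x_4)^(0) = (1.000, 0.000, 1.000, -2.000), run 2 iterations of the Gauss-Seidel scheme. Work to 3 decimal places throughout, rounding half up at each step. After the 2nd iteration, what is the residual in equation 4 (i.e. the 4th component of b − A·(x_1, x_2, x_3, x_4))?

Iteration 1:
  x_1 = (-1 - (-1)·0.000 - (-3)·1.000 - (-3)·-2.000) / (-9) = 0.444
  x_2 = (1 - (-1)·0.444 - (-4)·1.000 - (3)·-2.000) / (9) = 1.272
  x_3 = (-8 - (-3)·0.444 - (3)·1.272 - (3)·-2.000) / (12) = -0.374
  x_4 = (10 - (4)·0.444 - (2)·1.272 - (1)·-0.374) / (10) = 0.605
Iteration 2:
  x_1 = (-1 - (-1)·1.272 - (-3)·-0.374 - (-3)·0.605) / (-9) = -0.107
  x_2 = (1 - (-1)·-0.107 - (-4)·-0.374 - (3)·0.605) / (9) = -0.269
  x_3 = (-8 - (-3)·-0.107 - (3)·-0.269 - (3)·0.605) / (12) = -0.777
  x_4 = (10 - (4)·-0.107 - (2)·-0.269 - (1)·-0.777) / (10) = 1.174
Residual b − A·x = (-1.041, -3.316, -1.712, 0.003)

0.003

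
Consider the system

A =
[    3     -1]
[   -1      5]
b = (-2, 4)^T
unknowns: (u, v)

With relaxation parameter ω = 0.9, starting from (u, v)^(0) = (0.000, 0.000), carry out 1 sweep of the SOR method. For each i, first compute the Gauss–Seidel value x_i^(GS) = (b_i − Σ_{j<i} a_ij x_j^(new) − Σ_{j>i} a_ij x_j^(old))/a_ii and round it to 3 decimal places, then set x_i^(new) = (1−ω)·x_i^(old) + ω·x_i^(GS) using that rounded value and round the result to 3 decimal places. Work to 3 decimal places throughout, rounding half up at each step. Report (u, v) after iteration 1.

(-0.600, 0.612)

Iteration 1:
  u: GS value = (-2 - (-1)·0.000) / (3) = -0.667;  u ← (1−ω)·0.000 + ω·-0.667 = -0.600
  v: GS value = (4 - (-1)·-0.600) / (5) = 0.680;  v ← (1−ω)·0.000 + ω·0.680 = 0.612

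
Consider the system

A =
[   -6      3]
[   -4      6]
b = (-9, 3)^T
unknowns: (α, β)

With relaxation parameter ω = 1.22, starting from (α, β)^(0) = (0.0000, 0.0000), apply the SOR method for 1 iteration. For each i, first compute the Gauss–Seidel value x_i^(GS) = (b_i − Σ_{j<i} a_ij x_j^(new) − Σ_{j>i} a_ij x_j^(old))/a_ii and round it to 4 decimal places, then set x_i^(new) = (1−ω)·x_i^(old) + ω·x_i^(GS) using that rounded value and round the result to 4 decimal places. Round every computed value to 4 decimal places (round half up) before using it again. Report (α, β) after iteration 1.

Iteration 1:
  α: GS value = (-9 - (3)·0.0000) / (-6) = 1.5000;  α ← (1−ω)·0.0000 + ω·1.5000 = 1.8300
  β: GS value = (3 - (-4)·1.8300) / (6) = 1.7200;  β ← (1−ω)·0.0000 + ω·1.7200 = 2.0984

(1.8300, 2.0984)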